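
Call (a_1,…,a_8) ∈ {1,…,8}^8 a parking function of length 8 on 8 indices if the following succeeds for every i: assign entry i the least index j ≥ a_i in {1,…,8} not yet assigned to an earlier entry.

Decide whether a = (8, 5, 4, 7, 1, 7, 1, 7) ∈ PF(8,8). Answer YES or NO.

NO

Sorted: b = (1, 1, 4, 5, 7, 7, 7, 8).
  b_1=1 ≤ 1
  b_2=1 ≤ 2
  b_3=4 > 3
  fails at i=3 ⇒ NO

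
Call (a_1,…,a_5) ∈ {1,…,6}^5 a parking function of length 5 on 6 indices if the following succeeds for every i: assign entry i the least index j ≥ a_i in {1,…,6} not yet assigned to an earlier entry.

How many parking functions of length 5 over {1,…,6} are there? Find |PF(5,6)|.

4802

Count = 2·7^4 = 2 · 2401 = 4802
E.g. (4,1,5,1,4) → sorted (1,1,4,4,5): b_i ≤ 1+i ∀i, a PF.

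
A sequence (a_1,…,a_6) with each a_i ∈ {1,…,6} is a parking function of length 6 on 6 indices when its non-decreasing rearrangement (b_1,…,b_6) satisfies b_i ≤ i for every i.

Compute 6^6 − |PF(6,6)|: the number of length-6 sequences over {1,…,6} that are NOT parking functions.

29849

|PF(6,6)| = (7−6)·7^(6−1) = 1×16807 = 16807 (Konheim–Weiss)
One tuple (4,6,2,6,3,4) → sorted (2,3,4,4,6,6): b_1=2>1, not a PF.
Total 46656; non-PF = 46656−16807 = 29849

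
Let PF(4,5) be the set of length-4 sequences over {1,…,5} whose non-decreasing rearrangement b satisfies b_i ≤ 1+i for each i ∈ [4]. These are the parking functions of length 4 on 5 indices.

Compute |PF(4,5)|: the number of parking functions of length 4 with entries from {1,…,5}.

Count = (5+1−4)·(5+1)^{4−1} = 2·216 = 432 [KW]
One tuple (3,4,1,4) → sorted (1,3,4,4): b_i ≤ 1+i ∀i, a PF.

432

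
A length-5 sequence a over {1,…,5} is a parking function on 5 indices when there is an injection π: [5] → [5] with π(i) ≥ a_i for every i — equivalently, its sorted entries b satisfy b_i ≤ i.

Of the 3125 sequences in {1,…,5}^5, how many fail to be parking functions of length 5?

Count = (6−5)·6^(5−1) = 1×1296 = 1296 (Pollak)
Example (5,2,2,5,3) → sorted (2,2,3,5,5): b_1=2>1, not a PF.
5^5 − 1296 = 3125 − 1296 = 1829

1829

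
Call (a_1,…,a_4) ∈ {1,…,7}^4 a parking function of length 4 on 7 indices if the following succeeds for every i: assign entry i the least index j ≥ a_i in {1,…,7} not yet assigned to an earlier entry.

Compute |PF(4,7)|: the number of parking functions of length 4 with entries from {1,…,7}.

2048

|PF(4,7)| = 4·8^3 = 4·512 = 2048 [KW]
Example (1,4,6,7) → sorted (1,4,6,7): b_i ≤ 3+i ∀i, a PF.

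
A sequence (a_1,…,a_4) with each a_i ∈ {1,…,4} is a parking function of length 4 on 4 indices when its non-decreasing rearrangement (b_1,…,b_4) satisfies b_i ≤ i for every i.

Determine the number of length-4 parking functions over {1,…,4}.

125

Count = 1·5^3 = 1 · 125 = 125 (Pollak)
E.g. (3,1,1,3) → sorted (1,1,3,3): b_i ≤ i ∀i, a PF.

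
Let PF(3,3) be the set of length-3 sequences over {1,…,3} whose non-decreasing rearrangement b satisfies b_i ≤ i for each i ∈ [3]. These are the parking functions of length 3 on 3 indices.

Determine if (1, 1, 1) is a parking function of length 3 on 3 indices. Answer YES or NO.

YES

Rearranged: b = (1, 1, 1).
  b_1=1 ≤ 1
  b_2=1 ≤ 2
  b_3=1 ≤ 3
All bounds hold ⇒ YES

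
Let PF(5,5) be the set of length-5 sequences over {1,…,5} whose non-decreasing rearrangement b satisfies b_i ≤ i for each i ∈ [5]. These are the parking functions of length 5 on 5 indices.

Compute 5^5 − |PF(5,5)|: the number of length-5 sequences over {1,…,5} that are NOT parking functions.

|PF| = (5−5+1)·(5+1)^(5−1) = 1·1296 = 1296 (Pollak)
Check (3,5,2,2,5) → sorted (2,2,3,5,5): b_1=2>1, not a PF.
So 3125 − 1296 = 1829 fail.

1829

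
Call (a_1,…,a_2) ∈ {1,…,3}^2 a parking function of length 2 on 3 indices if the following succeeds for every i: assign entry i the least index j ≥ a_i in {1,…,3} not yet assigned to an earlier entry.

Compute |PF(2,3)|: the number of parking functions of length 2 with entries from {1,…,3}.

|PF| = (4−2)·4^(2−1) = 2 · 4 = 8 (Pollak)
Example (3,1) → sorted (1,3): b_i ≤ 1+i ∀i, a PF.

8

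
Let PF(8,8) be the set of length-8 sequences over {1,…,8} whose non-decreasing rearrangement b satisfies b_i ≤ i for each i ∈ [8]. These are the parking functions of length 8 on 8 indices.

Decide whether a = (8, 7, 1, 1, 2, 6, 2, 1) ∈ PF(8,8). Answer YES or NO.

YES

Rearranged: b = (1, 1, 1, 2, 2, 6, 7, 8).
  b_1=1 ≤ 1
  b_2=1 ≤ 2
  b_3=1 ≤ 3
  b_4=2 ≤ 4
  b_5=2 ≤ 5
  b_6=6 ≤ 6
  b_7=7 ≤ 7
  b_8=8 ≤ 8
All bounds hold ⇒ YES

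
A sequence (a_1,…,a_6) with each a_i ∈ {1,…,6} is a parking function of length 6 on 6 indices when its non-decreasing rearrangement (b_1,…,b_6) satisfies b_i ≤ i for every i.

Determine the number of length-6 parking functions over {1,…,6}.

|PF| = (6−6+1)·(6+1)^(6−1) = 1 · 16807 = 16807 (Konheim–Weiss)
One tuple (1,4,3,2,3,5) → sorted (1,2,3,3,4,5): b_i ≤ i ∀i, a PF.

16807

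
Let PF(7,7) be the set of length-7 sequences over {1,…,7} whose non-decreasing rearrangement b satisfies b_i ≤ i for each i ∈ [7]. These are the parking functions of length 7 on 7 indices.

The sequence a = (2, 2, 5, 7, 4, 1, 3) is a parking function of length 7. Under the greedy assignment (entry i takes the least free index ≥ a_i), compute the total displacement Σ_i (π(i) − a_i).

4

Σπ = 28 ({1..7} each once); Σa = 2+2+5+7+4+1+3 = 24; disp = 28−24 = 4.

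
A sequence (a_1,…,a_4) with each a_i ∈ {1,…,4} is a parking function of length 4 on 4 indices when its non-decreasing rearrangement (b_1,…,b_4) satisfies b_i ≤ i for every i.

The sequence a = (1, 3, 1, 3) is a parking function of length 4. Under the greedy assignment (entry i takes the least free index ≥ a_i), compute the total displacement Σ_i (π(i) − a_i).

Σπ = 10 ({1..4} each once); Σa = 1+3+1+3 = 8; disp = 10−8 = 2.

2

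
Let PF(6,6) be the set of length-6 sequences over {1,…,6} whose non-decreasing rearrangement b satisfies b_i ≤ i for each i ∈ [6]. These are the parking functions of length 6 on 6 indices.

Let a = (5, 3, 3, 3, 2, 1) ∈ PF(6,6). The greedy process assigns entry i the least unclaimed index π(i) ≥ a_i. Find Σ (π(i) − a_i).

Σπ = 21 ({1..6} each once); Σa = 5+3+3+3+2+1 = 17; disp = 21−17 = 4.

4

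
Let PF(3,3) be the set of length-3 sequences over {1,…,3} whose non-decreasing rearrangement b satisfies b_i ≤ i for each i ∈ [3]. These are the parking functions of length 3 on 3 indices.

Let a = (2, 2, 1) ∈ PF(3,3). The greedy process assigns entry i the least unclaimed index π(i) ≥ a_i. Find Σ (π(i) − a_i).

Σπ = 3·4/2 = 6 (π permutes [3]); Σa = 2+2+1 = 5; disp = 6−5 = 1.

1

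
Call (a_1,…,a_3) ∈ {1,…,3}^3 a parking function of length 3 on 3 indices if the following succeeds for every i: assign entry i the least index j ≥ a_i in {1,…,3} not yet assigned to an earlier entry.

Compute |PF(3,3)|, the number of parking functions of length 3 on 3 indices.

16

Count = (3−3+1)·(3+1)^(3−1) = 1×16 = 16 (Konheim–Weiss)
Check (1,3,2) → sorted (1,2,3): b_i ≤ i ∀i, a PF.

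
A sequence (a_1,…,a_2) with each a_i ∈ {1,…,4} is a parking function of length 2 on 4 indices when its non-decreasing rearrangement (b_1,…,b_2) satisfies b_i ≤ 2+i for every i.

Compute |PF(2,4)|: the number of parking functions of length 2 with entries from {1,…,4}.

|PF(2,4)| = (4+1−2)·(4+1)^{2−1} = 3×5 = 15 (Pollak)
E.g. (4,2) → sorted (2,4): b_i ≤ 2+i ∀i, a PF.

15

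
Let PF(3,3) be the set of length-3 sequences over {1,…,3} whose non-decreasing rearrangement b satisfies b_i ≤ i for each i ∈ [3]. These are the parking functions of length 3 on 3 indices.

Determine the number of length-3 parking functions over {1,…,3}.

|PF| = (3−3+1)·(3+1)^(3−1) = 1×16 = 16 (Pollak)
Example (1,2,2) → sorted (1,2,2): b_i ≤ i ∀i, a PF.

16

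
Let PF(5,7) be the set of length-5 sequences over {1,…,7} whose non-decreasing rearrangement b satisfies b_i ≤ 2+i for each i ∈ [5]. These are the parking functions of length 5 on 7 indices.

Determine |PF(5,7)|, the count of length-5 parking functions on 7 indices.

#PF = (8−5)·8^(5−1) = 3·4096 = 12288 (Konheim–Weiss)
Check (7,1,4,6,5) → sorted (1,4,5,6,7): b_i ≤ 2+i ∀i, a PF.

12288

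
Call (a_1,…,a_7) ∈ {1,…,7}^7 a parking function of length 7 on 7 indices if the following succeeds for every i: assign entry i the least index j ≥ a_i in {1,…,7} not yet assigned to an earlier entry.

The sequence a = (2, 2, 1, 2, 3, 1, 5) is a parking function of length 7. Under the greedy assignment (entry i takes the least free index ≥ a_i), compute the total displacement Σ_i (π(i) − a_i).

12

Σπ = 28 ({1..7} each once); Σa = 2+2+1+2+3+1+5 = 16; disp = 28−16 = 12.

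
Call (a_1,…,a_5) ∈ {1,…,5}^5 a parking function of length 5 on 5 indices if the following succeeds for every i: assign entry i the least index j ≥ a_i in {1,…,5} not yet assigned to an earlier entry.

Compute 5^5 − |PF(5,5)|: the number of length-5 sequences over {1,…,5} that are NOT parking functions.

1829

#PF = (5−5+1)·(5+1)^(5−1) = 1·1296 = 1296 (Konheim–Weiss)
Example (5,5,4,4,5) → sorted (4,4,5,5,5): b_1=4>1, not a PF.
So 3125 − 1296 = 1829 fail.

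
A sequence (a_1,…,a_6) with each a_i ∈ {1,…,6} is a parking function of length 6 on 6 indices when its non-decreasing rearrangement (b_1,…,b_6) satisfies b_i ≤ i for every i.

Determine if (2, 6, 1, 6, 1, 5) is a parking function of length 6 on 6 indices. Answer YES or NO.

NO

Order a: b = (1, 1, 2, 5, 6, 6).
  b_1=1 ≤ 1
  b_2=1 ≤ 2
  b_3=2 ≤ 3
  b_4=5 > 4
  fails at i=4 ⇒ NO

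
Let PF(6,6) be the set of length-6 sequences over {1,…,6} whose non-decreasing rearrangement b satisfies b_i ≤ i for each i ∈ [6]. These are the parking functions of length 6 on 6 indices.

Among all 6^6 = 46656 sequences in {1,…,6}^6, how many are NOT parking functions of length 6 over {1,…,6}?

29849

#PF = 1·7^5 = 1 · 16807 = 16807 [KW]
E.g. (2,5,6,2,2,5) → sorted (2,2,2,5,5,6): b_1=2>1, not a PF.
6^6 − 16807 = 46656 − 16807 = 29849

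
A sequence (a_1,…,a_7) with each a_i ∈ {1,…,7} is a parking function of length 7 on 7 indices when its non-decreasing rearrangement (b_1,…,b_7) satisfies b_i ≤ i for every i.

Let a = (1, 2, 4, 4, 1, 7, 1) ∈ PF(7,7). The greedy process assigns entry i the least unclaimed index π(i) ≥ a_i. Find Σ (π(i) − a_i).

8

Σπ = 28 ({1..7} each once); Σa = 1+2+4+4+1+7+1 = 20; disp = 28−20 = 8.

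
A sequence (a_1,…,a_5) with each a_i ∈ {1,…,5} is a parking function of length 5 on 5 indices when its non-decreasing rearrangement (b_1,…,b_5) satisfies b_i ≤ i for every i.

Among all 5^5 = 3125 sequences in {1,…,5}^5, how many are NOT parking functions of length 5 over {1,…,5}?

1829

|PF(5,5)| = (5−5+1)·(5+1)^(5−1) = 1·1296 = 1296
Check (5,5,4,3,2) → sorted (2,3,4,5,5): b_1=2>1, not a PF.
5^5 − 1296 = 3125 − 1296 = 1829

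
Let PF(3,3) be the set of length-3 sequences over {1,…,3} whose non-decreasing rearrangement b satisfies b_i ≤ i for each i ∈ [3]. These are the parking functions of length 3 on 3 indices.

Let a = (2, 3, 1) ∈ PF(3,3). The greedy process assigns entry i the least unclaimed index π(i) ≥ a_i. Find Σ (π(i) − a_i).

Σπ(i) = 1+…+3 = 6; Σa = 2+3+1 = 6; disp = 6−6 = 0.

0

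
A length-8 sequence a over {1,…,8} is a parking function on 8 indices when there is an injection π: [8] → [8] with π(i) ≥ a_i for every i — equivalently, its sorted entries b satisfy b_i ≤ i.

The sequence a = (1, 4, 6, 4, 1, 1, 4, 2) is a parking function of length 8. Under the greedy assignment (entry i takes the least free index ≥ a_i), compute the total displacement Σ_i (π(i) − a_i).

Σπ = 8·9/2 = 36 (π permutes [8]); Σa = 1+4+6+4+1+1+4+2 = 23; disp = 36−23 = 13.

13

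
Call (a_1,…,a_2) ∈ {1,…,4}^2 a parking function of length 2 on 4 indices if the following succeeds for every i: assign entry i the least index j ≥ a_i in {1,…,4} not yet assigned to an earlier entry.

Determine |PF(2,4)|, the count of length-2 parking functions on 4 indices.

15

|PF(2,4)| = (5−2)·5^(2−1) = 3·5 = 15 (Pollak)
Example (3,4) → sorted (3,4): b_i ≤ 2+i ∀i, a PF.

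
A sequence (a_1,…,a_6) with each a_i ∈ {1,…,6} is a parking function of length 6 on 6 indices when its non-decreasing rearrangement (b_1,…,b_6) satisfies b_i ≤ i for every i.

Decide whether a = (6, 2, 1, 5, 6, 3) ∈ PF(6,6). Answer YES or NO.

NO

Order a: b = (1, 2, 3, 5, 6, 6).
  b_1=1 ≤ 1
  b_2=2 ≤ 2
  b_3=3 ≤ 3
  b_4=5 > 4
  fails at i=4 ⇒ NO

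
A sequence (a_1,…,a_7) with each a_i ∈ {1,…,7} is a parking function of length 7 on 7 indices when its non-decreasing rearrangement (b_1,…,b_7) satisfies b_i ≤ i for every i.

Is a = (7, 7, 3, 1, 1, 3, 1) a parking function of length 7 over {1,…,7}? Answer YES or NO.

Rearranged: b = (1, 1, 1, 3, 3, 7, 7).
  b_1=1 ≤ 1
  b_2=1 ≤ 2
  b_3=1 ≤ 3
  b_4=3 ≤ 4
  b_5=3 ≤ 5
  b_6=7 > 6
  fails at i=6 ⇒ NO

NO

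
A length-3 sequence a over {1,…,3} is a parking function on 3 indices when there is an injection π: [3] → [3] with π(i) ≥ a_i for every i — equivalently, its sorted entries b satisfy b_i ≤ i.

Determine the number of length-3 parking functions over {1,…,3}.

16

|PF| = (3−3+1)·(3+1)^(3−1) = 1·16 = 16 [KW]
One tuple (3,1,1) → sorted (1,1,3): b_i ≤ i ∀i, a PF.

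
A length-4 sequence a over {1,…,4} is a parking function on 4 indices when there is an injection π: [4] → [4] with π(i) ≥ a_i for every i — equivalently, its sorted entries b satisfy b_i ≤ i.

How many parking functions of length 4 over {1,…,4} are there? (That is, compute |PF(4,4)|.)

125

|PF| = (5−4)·5^(4−1) = 1×125 = 125
Example (2,4,1,2) → sorted (1,2,2,4): b_i ≤ i ∀i, a PF.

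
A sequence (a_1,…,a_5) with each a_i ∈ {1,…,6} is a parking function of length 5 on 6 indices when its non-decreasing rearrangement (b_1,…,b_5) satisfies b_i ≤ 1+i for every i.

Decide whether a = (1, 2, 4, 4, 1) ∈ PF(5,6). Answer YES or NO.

Rearranged: b = (1, 1, 2, 4, 4).
  b_1=1 ≤ 2
  b_2=1 ≤ 3
  b_3=2 ≤ 4
  b_4=4 ≤ 5
  b_5=4 ≤ 6
All bounds hold ⇒ YES

YES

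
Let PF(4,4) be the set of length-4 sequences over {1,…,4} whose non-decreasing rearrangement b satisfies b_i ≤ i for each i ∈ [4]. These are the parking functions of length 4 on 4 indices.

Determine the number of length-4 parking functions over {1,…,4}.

Count = (4−4+1)·(4+1)^(4−1) = 1 · 125 = 125
E.g. (1,2,1,1) → sorted (1,1,1,2): b_i ≤ i ∀i, a PF.

125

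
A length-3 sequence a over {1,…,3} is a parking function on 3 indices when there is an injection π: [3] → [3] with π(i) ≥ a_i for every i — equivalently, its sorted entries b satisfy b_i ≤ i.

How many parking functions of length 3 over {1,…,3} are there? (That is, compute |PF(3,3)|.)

Count = (3−3+1)·(3+1)^(3−1) = 1 · 16 = 16 [KW]
Example (1,3,2) → sorted (1,2,3): b_i ≤ i ∀i, a PF.

16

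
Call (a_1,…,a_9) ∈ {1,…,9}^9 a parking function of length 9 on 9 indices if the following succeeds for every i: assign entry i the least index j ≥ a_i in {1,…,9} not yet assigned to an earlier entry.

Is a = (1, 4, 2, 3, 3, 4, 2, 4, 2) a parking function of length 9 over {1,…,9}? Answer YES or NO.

YES

Rearranged: b = (1, 2, 2, 2, 3, 3, 4, 4, 4).
  b_1=1 ≤ 1
  b_2=2 ≤ 2
  b_3=2 ≤ 3
  b_4=2 ≤ 4
  b_5=3 ≤ 5
  b_6=3 ≤ 6
  b_7=4 ≤ 7
  b_8=4 ≤ 8
  b_9=4 ≤ 9
All bounds hold ⇒ YES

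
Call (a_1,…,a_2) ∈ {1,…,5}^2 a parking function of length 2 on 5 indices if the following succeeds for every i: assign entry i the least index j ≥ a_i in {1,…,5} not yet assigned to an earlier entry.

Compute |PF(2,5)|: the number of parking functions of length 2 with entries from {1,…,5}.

24

Count = (5+1−2)·(5+1)^{2−1} = 4×6 = 24
Example (1,2) → sorted (1,2): b_i ≤ 3+i ∀i, a PF.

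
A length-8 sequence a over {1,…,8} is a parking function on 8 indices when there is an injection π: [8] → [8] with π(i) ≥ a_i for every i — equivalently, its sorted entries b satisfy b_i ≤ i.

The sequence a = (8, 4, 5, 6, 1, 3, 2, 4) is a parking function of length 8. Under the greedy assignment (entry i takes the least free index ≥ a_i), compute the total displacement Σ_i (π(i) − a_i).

Σπ = 8·9/2 = 36 (π permutes [8]); Σa = 8+4+5+6+1+3+2+4 = 33; disp = 36−33 = 3.

3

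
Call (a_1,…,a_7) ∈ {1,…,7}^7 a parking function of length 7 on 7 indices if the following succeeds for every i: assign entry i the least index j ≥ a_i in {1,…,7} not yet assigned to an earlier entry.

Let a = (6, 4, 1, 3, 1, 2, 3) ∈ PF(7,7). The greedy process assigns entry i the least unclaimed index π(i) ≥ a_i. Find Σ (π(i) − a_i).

8

Σπ(i) = 1+…+7 = 28; Σa = 6+4+1+3+1+2+3 = 20; disp = 28−20 = 8.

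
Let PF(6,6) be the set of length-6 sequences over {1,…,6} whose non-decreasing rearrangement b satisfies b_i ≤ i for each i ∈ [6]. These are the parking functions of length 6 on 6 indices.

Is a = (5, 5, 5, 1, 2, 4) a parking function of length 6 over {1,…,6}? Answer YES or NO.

NO

Order a: b = (1, 2, 4, 5, 5, 5).
  b_1=1 ≤ 1
  b_2=2 ≤ 2
  b_3=4 > 3
  fails at i=3 ⇒ NO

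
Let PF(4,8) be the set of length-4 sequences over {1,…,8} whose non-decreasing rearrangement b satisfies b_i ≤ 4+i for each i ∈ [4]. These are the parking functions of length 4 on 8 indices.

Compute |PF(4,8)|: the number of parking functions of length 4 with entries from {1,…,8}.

|PF| = 5·9^3 = 5·729 = 3645 [KW]
Check (4,2,7,4) → sorted (2,4,4,7): b_i ≤ 4+i ∀i, a PF.

3645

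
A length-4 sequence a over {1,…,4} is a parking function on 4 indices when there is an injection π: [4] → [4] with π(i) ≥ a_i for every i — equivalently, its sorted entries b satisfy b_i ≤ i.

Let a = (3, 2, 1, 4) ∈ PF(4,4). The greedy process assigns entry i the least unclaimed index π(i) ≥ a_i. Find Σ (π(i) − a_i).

Σπ = 10 ({1..4} each once); Σa = 3+2+1+4 = 10; disp = 10−10 = 0.

0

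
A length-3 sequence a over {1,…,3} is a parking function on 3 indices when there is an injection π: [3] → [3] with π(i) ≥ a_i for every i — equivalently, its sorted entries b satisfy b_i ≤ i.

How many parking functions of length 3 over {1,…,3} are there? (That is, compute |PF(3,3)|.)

Count = (4−3)·4^(3−1) = 1·16 = 16 (Konheim–Weiss)
One tuple (1,1,3) → sorted (1,1,3): b_i ≤ i ∀i, a PF.

16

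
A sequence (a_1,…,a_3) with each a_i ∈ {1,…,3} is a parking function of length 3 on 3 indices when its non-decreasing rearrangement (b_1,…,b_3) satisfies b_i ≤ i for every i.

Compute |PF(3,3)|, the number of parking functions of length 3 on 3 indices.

16

|PF(3,3)| = (3+1−3)·(3+1)^{3−1} = 1 · 16 = 16 (Konheim–Weiss)
One tuple (1,3,2) → sorted (1,2,3): b_i ≤ i ∀i, a PF.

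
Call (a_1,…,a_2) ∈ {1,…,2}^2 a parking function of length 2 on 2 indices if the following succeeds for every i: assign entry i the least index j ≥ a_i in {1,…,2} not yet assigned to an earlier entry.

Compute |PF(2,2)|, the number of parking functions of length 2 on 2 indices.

#PF = (2−2+1)·(2+1)^(2−1) = 1×3 = 3 (Konheim–Weiss)
E.g. (1,1) → sorted (1,1): b_i ≤ i ∀i, a PF.

3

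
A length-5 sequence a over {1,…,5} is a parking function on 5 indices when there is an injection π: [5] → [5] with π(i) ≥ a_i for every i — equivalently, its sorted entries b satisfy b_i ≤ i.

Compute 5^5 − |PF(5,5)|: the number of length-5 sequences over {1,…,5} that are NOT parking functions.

1829

Count = (5+1−5)·(5+1)^{5−1} = 1×1296 = 1296 (Pollak)
One tuple (1,5,5,4,2) → sorted (1,2,4,5,5): b_3=4>3, not a PF.
5^5 − 1296 = 3125 − 1296 = 1829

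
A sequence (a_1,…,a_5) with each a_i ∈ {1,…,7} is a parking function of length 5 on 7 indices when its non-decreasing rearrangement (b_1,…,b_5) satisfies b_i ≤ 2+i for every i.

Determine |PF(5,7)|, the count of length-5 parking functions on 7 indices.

|PF(5,7)| = (7−5+1)·(7+1)^(5−1) = 3·4096 = 12288 [KW]
E.g. (3,3,5,3,4) → sorted (3,3,3,4,5): b_i ≤ 2+i ∀i, a PF.

12288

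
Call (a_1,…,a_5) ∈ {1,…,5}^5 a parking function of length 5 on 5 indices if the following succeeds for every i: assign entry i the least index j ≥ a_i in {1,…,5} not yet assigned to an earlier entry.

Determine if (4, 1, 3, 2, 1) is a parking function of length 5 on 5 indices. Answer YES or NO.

YES

Rearranged: b = (1, 1, 2, 3, 4).
  b_1=1 ≤ 1
  b_2=1 ≤ 2
  b_3=2 ≤ 3
  b_4=3 ≤ 4
  b_5=4 ≤ 5
All bounds hold ⇒ YES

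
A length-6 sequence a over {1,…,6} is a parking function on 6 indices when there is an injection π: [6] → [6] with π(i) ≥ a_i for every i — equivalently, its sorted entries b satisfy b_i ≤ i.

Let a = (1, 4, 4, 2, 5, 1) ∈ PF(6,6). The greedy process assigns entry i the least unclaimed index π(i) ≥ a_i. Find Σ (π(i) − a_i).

Σπ(i) = 1+…+6 = 21; Σa = 1+4+4+2+5+1 = 17; disp = 21−17 = 4.

4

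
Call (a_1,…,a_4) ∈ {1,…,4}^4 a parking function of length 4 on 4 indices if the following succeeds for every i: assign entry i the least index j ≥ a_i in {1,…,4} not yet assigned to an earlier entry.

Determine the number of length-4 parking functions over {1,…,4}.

#PF = (5−4)·5^(4−1) = 1·125 = 125 (Pollak)
Check (1,2,1,2) → sorted (1,1,2,2): b_i ≤ i ∀i, a PF.

125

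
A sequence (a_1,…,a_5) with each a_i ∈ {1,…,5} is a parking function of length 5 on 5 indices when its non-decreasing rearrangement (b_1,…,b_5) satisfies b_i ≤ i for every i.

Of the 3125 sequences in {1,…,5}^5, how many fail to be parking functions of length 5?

|PF(5,5)| = (5+1−5)·(5+1)^{5−1} = 1 · 1296 = 1296 (Pollak)
Example (3,3,3,3,3) → sorted (3,3,3,3,3): b_1=3>1, not a PF.
5^5 − 1296 = 3125 − 1296 = 1829

1829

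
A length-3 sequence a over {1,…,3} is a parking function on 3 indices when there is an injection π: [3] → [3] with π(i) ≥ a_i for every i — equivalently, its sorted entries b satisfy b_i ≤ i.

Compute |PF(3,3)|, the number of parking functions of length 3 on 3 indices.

16

#PF = (3−3+1)·(3+1)^(3−1) = 1·16 = 16 [KW]
One tuple (2,1,2) → sorted (1,2,2): b_i ≤ i ∀i, a PF.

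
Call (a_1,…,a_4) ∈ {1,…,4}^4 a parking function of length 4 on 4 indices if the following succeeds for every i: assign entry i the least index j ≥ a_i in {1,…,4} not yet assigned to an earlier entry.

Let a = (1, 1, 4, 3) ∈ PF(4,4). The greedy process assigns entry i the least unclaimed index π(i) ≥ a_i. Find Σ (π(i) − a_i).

Σπ(i) = 1+…+4 = 10; Σa = 1+1+4+3 = 9; disp = 10−9 = 1.

1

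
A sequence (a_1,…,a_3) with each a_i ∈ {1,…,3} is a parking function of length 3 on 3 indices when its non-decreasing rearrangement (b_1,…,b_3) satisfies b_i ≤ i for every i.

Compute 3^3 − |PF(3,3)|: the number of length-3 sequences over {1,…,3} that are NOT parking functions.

11

#PF = (3+1−3)·(3+1)^{3−1} = 1×16 = 16 (Konheim–Weiss)
Check (3,2,3) → sorted (2,3,3): b_1=2>1, not a PF.
3^3 − 16 = 27 − 16 = 11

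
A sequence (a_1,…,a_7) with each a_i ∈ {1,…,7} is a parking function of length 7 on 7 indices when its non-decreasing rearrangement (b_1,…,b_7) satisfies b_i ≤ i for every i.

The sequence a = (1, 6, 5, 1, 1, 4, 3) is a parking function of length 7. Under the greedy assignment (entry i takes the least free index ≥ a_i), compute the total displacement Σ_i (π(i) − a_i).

Σπ(i) = 1+…+7 = 28; Σa = 1+6+5+1+1+4+3 = 21; disp = 28−21 = 7.

7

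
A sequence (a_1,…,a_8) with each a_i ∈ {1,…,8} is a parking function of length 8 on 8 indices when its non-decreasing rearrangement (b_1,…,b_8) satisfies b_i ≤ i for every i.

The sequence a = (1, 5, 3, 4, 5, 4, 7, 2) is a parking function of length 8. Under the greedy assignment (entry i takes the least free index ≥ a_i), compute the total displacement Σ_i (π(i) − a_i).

Σπ = 8·9/2 = 36 (π permutes [8]); Σa = 1+5+3+4+5+4+7+2 = 31; disp = 36−31 = 5.

5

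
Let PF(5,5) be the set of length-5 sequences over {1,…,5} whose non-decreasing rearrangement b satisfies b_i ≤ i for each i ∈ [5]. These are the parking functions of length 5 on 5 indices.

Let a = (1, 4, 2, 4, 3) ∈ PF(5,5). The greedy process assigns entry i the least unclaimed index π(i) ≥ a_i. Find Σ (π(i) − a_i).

Σπ = 15 ({1..5} each once); Σa = 1+4+2+4+3 = 14; disp = 15−14 = 1.

1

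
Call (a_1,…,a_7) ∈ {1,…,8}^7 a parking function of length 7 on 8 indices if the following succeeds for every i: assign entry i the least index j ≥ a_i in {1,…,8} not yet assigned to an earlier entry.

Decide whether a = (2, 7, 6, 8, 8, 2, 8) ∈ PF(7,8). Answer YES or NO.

Sorted: b = (2, 2, 6, 7, 8, 8, 8).
  b_1=2 ≤ 2
  b_2=2 ≤ 3
  b_3=6 > 4
  fails at i=3 ⇒ NO

NO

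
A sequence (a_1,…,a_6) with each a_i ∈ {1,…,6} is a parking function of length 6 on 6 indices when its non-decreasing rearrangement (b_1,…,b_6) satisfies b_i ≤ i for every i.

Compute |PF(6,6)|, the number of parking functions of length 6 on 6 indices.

16807

#PF = (6+1−6)·(6+1)^{6−1} = 1·16807 = 16807 (Pollak)
E.g. (1,1,6,1,2,3) → sorted (1,1,1,2,3,6): b_i ≤ i ∀i, a PF.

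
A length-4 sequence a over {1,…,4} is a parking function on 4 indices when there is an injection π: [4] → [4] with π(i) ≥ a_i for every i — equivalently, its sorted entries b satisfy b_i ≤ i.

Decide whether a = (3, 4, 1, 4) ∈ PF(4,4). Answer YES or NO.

NO

Sorted: b = (1, 3, 4, 4).
  b_1=1 ≤ 1
  b_2=3 > 2
  fails at i=2 ⇒ NO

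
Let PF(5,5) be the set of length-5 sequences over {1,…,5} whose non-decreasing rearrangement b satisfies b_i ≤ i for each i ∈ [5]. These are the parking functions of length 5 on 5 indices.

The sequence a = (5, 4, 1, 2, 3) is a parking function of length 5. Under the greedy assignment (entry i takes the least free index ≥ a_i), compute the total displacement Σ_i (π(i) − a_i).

Σπ = 5·6/2 = 15 (π permutes [5]); Σa = 5+4+1+2+3 = 15; disp = 15−15 = 0.

0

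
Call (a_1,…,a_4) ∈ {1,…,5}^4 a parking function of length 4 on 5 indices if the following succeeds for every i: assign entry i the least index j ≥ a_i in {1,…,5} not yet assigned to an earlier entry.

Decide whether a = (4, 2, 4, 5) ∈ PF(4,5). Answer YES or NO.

NO

Order a: b = (2, 4, 4, 5).
  b_1=2 ≤ 2
  b_2=4 > 3
  fails at i=2 ⇒ NO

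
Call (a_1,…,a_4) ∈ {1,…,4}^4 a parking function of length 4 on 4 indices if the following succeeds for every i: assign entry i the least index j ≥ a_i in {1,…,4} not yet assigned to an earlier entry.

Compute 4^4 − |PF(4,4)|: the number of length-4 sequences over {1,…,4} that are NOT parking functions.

Count = 1·5^3 = 1 · 125 = 125
E.g. (4,4,4,4) → sorted (4,4,4,4): b_1=4>1, not a PF.
Total 256; non-PF = 256−125 = 131

131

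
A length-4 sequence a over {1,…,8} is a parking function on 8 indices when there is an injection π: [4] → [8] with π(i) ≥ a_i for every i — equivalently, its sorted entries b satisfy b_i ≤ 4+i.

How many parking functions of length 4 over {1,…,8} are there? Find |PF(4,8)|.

3645

Count = 5·9^3 = 5 · 729 = 3645
Example (7,3,1,5) → sorted (1,3,5,7): b_i ≤ 4+i ∀i, a PF.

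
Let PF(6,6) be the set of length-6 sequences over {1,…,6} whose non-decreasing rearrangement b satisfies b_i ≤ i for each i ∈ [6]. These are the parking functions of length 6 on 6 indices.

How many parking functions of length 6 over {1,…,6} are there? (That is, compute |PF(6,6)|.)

Count = (6−6+1)·(6+1)^(6−1) = 1×16807 = 16807
Check (1,2,1,1,5,1) → sorted (1,1,1,1,2,5): b_i ≤ i ∀i, a PF.

16807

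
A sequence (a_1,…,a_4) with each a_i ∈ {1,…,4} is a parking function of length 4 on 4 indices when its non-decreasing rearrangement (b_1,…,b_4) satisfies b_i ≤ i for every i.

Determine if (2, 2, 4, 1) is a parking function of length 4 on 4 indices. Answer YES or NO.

Rearranged: b = (1, 2, 2, 4).
  b_1=1 ≤ 1
  b_2=2 ≤ 2
  b_3=2 ≤ 3
  b_4=4 ≤ 4
All bounds hold ⇒ YES

YES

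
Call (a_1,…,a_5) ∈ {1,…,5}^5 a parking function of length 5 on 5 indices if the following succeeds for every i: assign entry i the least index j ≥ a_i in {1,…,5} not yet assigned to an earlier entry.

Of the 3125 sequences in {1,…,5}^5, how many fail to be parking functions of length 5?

|PF(5,5)| = 1·6^4 = 1 · 1296 = 1296 [KW]
E.g. (5,2,5,3,5) → sorted (2,3,5,5,5): b_1=2>1, not a PF.
5^5 − 1296 = 3125 − 1296 = 1829

1829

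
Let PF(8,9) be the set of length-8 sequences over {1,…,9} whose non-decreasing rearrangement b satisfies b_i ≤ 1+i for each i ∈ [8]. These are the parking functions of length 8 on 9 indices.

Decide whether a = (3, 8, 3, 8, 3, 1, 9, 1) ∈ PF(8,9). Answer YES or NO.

NO

Rearranged: b = (1, 1, 3, 3, 3, 8, 8, 9).
  b_1=1 ≤ 2
  b_2=1 ≤ 3
  b_3=3 ≤ 4
  b_4=3 ≤ 5
  b_5=3 ≤ 6
  b_6=8 > 7
  fails at i=6 ⇒ NO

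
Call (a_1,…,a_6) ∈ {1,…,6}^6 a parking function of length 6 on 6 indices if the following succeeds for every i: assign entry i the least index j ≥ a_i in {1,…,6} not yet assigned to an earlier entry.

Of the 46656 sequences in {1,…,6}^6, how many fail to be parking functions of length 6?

|PF(6,6)| = (6−6+1)·(6+1)^(6−1) = 1×16807 = 16807 [KW]
Check (6,2,6,6,4,3) → sorted (2,3,4,6,6,6): b_1=2>1, not a PF.
So 46656 − 16807 = 29849 fail.

29849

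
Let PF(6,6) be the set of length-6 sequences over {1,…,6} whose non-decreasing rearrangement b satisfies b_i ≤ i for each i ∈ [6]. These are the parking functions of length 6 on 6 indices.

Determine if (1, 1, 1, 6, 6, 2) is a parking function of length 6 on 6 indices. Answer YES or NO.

NO

Order a: b = (1, 1, 1, 2, 6, 6).
  b_1=1 ≤ 1
  b_2=1 ≤ 2
  b_3=1 ≤ 3
  b_4=2 ≤ 4
  b_5=6 > 5
  fails at i=5 ⇒ NO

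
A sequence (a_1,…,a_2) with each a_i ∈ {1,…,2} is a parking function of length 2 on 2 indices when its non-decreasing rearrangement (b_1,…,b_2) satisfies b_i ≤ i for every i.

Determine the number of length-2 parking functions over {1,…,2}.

3

|PF(2,2)| = (2+1−2)·(2+1)^{2−1} = 1×3 = 3 (Pollak)
E.g. (1,2) → sorted (1,2): b_i ≤ i ∀i, a PF.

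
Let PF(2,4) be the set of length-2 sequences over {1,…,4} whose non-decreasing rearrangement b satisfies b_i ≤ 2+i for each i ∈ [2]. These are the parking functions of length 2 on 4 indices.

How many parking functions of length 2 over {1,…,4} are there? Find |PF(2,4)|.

#PF = (4+1−2)·(4+1)^{2−1} = 3×5 = 15 [KW]
Example (2,1) → sorted (1,2): b_i ≤ 2+i ∀i, a PF.

15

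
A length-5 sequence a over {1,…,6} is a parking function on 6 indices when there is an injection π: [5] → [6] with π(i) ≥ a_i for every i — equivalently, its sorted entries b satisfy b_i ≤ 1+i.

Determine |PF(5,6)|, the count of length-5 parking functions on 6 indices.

4802

|PF| = (6−5+1)·(6+1)^(5−1) = 2·2401 = 4802
Example (2,1,6,2,4) → sorted (1,2,2,4,6): b_i ≤ 1+i ∀i, a PF.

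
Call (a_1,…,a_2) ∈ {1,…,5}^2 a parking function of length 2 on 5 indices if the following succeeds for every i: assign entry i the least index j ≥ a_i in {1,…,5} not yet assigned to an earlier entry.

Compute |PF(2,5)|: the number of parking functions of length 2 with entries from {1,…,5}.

#PF = (6−2)·6^(2−1) = 4 · 6 = 24 [KW]
One tuple (4,4) → sorted (4,4): b_i ≤ 3+i ∀i, a PF.

24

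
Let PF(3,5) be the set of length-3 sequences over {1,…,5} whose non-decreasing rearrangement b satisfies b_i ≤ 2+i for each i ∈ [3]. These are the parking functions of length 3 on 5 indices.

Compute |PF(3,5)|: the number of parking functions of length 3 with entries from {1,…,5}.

108

|PF| = (5−3+1)·(5+1)^(3−1) = 3×36 = 108
One tuple (3,4,4) → sorted (3,4,4): b_i ≤ 2+i ∀i, a PF.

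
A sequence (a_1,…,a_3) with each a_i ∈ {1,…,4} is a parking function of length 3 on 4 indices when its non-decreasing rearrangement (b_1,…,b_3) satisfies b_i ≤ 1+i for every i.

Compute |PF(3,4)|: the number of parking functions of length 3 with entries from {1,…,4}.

50

#PF = (4−3+1)·(4+1)^(3−1) = 2·25 = 50
E.g. (4,2,1) → sorted (1,2,4): b_i ≤ 1+i ∀i, a PF.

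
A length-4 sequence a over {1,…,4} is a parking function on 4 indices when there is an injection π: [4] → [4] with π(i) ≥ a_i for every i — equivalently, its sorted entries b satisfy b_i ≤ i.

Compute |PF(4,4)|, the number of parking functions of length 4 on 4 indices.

|PF(4,4)| = (4−4+1)·(4+1)^(4−1) = 1 · 125 = 125
Example (1,1,3,1) → sorted (1,1,1,3): b_i ≤ i ∀i, a PF.

125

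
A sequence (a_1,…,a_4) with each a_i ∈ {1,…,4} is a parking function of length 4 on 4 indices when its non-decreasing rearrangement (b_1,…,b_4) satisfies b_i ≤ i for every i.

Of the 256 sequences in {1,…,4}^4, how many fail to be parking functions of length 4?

131

|PF| = (4+1−4)·(4+1)^{4−1} = 1×125 = 125 (Pollak)
E.g. (4,4,4,4) → sorted (4,4,4,4): b_1=4>1, not a PF.
So 256 − 125 = 131 fail.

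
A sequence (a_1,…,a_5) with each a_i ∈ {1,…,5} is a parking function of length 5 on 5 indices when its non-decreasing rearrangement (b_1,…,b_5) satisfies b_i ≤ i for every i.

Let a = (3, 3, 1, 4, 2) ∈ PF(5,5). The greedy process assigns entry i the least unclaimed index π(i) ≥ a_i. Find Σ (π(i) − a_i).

2

Σπ = 15 ({1..5} each once); Σa = 3+3+1+4+2 = 13; disp = 15−13 = 2.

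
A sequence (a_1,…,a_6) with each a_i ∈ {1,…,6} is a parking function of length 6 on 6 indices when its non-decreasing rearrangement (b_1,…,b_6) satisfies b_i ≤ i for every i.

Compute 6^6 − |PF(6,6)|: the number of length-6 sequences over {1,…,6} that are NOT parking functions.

|PF| = 1·7^5 = 1×16807 = 16807 (Pollak)
Check (5,4,4,6,5,4) → sorted (4,4,4,5,5,6): b_1=4>1, not a PF.
So 46656 − 16807 = 29849 fail.

29849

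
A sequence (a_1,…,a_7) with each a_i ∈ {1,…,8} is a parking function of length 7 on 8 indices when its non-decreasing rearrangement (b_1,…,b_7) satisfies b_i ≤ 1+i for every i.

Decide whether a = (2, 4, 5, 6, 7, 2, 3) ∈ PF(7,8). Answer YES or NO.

YES

Rearranged: b = (2, 2, 3, 4, 5, 6, 7).
  b_1=2 ≤ 2
  b_2=2 ≤ 3
  b_3=3 ≤ 4
  b_4=4 ≤ 5
  b_5=5 ≤ 6
  b_6=6 ≤ 7
  b_7=7 ≤ 8
All bounds hold ⇒ YES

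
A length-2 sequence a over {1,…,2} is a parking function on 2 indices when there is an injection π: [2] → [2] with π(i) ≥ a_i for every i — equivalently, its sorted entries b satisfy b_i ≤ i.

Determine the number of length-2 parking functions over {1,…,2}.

Count = (3−2)·3^(2−1) = 1 · 3 = 3 (Konheim–Weiss)
Check (2,1) → sorted (1,2): b_i ≤ i ∀i, a PF.

3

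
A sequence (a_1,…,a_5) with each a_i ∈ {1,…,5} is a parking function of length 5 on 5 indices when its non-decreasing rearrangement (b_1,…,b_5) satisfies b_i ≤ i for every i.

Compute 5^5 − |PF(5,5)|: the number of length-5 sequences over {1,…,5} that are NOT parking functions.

1829

#PF = (5+1−5)·(5+1)^{5−1} = 1×1296 = 1296 (Pollak)
One tuple (4,4,2,5,4) → sorted (2,4,4,4,5): b_1=2>1, not a PF.
So 3125 − 1296 = 1829 fail.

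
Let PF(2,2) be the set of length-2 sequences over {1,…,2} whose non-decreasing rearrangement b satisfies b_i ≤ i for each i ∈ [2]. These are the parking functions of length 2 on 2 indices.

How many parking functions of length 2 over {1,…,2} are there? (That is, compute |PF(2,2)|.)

3

#PF = (2+1−2)·(2+1)^{2−1} = 1·3 = 3
One tuple (2,1) → sorted (1,2): b_i ≤ i ∀i, a PF.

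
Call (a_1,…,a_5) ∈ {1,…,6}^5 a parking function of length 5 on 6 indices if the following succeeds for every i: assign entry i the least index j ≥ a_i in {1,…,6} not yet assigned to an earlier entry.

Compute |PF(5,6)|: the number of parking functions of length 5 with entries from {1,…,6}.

4802

Count = (6+1−5)·(6+1)^{5−1} = 2×2401 = 4802 (Konheim–Weiss)
Check (5,4,3,4,1) → sorted (1,3,4,4,5): b_i ≤ 1+i ∀i, a PF.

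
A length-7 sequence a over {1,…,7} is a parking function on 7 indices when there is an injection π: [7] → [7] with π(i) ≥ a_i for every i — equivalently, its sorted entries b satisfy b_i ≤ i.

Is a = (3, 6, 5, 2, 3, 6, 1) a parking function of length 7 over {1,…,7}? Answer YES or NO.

Order a: b = (1, 2, 3, 3, 5, 6, 6).
  b_1=1 ≤ 1
  b_2=2 ≤ 2
  b_3=3 ≤ 3
  b_4=3 ≤ 4
  b_5=5 ≤ 5
  b_6=6 ≤ 6
  b_7=6 ≤ 7
All bounds hold ⇒ YES

YES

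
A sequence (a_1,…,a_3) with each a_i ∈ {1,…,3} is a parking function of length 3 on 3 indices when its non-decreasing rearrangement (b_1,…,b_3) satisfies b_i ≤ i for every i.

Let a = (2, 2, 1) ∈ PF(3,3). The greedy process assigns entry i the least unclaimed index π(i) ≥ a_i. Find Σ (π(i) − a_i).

1

Σπ = 3·4/2 = 6 (π permutes [3]); Σa = 2+2+1 = 5; disp = 6−5 = 1.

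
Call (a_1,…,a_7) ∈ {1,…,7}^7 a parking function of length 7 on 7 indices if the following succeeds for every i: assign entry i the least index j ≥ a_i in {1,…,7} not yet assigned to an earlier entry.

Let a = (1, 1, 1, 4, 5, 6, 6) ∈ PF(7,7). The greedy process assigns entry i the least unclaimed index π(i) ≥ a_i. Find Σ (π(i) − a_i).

Σπ(i) = 1+…+7 = 28; Σa = 1+1+1+4+5+6+6 = 24; disp = 28−24 = 4.

4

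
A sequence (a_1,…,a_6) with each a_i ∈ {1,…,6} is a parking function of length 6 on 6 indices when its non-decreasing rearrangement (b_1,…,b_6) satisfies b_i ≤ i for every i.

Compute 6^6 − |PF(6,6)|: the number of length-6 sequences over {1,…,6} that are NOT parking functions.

29849

#PF = (6+1−6)·(6+1)^{6−1} = 1 · 16807 = 16807 (Pollak)
One tuple (3,6,4,4,5,4) → sorted (3,4,4,4,5,6): b_1=3>1, not a PF.
So 46656 − 16807 = 29849 fail.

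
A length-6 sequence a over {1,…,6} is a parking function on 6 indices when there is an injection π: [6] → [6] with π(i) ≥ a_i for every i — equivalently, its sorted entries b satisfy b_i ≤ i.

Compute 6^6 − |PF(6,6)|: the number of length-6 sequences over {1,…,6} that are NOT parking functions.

|PF(6,6)| = (7−6)·7^(6−1) = 1 · 16807 = 16807 (Pollak)
Check (6,6,6,5,4,6) → sorted (4,5,6,6,6,6): b_1=4>1, not a PF.
So 46656 − 16807 = 29849 fail.

29849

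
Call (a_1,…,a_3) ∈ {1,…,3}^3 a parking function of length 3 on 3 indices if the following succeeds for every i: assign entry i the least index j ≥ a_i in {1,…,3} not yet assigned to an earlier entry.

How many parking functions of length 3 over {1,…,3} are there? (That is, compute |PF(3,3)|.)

|PF| = 1·4^2 = 1×16 = 16 [KW]
Check (1,2,2) → sorted (1,2,2): b_i ≤ i ∀i, a PF.

16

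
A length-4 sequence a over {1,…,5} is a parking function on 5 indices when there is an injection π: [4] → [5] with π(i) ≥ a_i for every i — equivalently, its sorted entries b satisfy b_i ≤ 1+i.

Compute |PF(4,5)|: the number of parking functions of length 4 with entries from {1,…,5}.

#PF = 2·6^3 = 2×216 = 432 (Pollak)
Example (4,2,4,1) → sorted (1,2,4,4): b_i ≤ 1+i ∀i, a PF.

432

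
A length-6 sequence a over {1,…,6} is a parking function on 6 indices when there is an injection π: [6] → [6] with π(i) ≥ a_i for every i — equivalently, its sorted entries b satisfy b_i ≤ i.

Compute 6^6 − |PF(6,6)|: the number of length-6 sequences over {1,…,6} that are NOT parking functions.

29849

|PF| = 1·7^5 = 1×16807 = 16807
One tuple (6,2,6,3,4,4) → sorted (2,3,4,4,6,6): b_1=2>1, not a PF.
So 46656 − 16807 = 29849 fail.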